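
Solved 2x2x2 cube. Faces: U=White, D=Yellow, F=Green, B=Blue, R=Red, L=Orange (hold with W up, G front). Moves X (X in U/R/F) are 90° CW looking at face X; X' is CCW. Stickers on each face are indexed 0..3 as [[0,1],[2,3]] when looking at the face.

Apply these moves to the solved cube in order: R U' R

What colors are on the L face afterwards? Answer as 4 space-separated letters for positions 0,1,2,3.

After move 1 (R): R=RRRR U=WGWG F=GYGY D=YBYB B=WBWB
After move 2 (U'): U=GGWW F=OOGY R=GYRR B=RRWB L=WBOO
After move 3 (R): R=RGRY U=GOWY F=OBGB D=YWYR B=WRGB
Query: L face = WBOO

Answer: W B O O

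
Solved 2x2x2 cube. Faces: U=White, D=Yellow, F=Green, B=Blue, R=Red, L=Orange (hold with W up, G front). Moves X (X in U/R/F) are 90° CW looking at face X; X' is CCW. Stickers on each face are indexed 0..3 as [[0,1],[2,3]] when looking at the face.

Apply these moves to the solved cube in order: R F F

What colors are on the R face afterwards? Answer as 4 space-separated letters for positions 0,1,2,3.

After move 1 (R): R=RRRR U=WGWG F=GYGY D=YBYB B=WBWB
After move 2 (F): F=GGYY U=WGOO R=WRGR D=RRYB L=OYOB
After move 3 (F): F=YGYG U=WGBY R=OROR D=GWYB L=OROR
Query: R face = OROR

Answer: O R O R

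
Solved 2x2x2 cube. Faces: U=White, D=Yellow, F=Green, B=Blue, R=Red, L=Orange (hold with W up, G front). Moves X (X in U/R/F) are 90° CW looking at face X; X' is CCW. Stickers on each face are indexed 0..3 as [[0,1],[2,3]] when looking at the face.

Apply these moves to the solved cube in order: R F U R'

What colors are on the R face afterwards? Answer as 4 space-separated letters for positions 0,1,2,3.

After move 1 (R): R=RRRR U=WGWG F=GYGY D=YBYB B=WBWB
After move 2 (F): F=GGYY U=WGOO R=WRGR D=RRYB L=OYOB
After move 3 (U): U=OWOG F=WRYY R=WBGR B=OYWB L=GGOB
After move 4 (R'): R=BRWG U=OWOO F=WWYG D=RRYY B=BYRB
Query: R face = BRWG

Answer: B R W G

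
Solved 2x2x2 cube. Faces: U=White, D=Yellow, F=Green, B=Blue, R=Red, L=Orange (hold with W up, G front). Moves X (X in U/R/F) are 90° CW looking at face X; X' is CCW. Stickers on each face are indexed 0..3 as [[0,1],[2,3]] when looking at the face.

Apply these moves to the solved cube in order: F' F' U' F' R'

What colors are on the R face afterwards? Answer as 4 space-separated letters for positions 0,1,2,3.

Answer: G R W W

Derivation:
After move 1 (F'): F=GGGG U=WWRR R=YRYR D=OOYY L=OWOW
After move 2 (F'): F=GGGG U=WWYY R=OROR D=WWYY L=OROR
After move 3 (U'): U=WYWY F=ORGG R=GGOR B=ORBB L=BBOR
After move 4 (F'): F=RGOG U=WYGO R=WGWR D=BRYY L=BYOW
After move 5 (R'): R=GRWW U=WBGO F=RYOO D=BGYG B=YRRB
Query: R face = GRWW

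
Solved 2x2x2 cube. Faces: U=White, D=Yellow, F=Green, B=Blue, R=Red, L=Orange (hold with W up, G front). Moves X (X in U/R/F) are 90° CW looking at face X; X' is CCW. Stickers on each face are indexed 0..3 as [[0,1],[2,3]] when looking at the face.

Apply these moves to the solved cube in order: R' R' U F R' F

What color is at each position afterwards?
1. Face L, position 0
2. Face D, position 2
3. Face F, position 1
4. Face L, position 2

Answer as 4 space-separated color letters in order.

Answer: G Y G O

Derivation:
After move 1 (R'): R=RRRR U=WBWB F=GWGW D=YGYG B=YBYB
After move 2 (R'): R=RRRR U=WYWY F=GBGB D=YWYW B=GBGB
After move 3 (U): U=WWYY F=RRGB R=GBRR B=OOGB L=GBOO
After move 4 (F): F=GRBR U=WWOB R=YBYR D=RGYW L=GYOW
After move 5 (R'): R=BRYY U=WGOO F=GWBB D=RRYR B=WOGB
After move 6 (F): F=BGBW U=WGWY R=OROY D=YBYR L=GROR
Query 1: L[0] = G
Query 2: D[2] = Y
Query 3: F[1] = G
Query 4: L[2] = O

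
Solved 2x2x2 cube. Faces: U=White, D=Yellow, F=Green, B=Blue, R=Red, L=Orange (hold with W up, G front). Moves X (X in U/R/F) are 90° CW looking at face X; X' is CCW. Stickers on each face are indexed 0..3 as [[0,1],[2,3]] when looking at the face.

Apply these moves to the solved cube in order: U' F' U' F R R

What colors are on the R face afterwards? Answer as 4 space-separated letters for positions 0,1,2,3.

After move 1 (U'): U=WWWW F=OOGG R=GGRR B=RRBB L=BBOO
After move 2 (F'): F=OGOG U=WWGR R=YGYR D=BOYY L=BWOW
After move 3 (U'): U=WRWG F=BWOG R=OGYR B=YGBB L=RROW
After move 4 (F): F=OBGW U=WRWR R=WGGR D=YOYY L=RBOO
After move 5 (R): R=GWRG U=WBWW F=OOGY D=YBYY B=RGRB
After move 6 (R): R=RGGW U=WOWY F=OBGY D=YRYR B=WGBB
Query: R face = RGGW

Answer: R G G W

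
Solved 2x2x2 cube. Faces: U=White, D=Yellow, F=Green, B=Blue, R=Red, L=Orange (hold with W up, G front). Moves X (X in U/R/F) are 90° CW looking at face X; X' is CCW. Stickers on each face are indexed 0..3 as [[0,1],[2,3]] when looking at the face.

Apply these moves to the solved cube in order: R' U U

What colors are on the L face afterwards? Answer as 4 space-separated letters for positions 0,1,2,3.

After move 1 (R'): R=RRRR U=WBWB F=GWGW D=YGYG B=YBYB
After move 2 (U): U=WWBB F=RRGW R=YBRR B=OOYB L=GWOO
After move 3 (U): U=BWBW F=YBGW R=OORR B=GWYB L=RROO
Query: L face = RROO

Answer: R R O O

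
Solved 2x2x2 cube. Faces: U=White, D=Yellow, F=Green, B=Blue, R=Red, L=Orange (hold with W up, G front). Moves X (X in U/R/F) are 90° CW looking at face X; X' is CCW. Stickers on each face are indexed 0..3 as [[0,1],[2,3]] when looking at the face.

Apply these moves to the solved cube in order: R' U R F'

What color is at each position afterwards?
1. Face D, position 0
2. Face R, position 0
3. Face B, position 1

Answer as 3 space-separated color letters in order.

After move 1 (R'): R=RRRR U=WBWB F=GWGW D=YGYG B=YBYB
After move 2 (U): U=WWBB F=RRGW R=YBRR B=OOYB L=GWOO
After move 3 (R): R=RYRB U=WRBW F=RGGG D=YYYO B=BOWB
After move 4 (F'): F=GGRG U=WRRR R=YYYB D=WOYO L=GWOB
Query 1: D[0] = W
Query 2: R[0] = Y
Query 3: B[1] = O

Answer: W Y O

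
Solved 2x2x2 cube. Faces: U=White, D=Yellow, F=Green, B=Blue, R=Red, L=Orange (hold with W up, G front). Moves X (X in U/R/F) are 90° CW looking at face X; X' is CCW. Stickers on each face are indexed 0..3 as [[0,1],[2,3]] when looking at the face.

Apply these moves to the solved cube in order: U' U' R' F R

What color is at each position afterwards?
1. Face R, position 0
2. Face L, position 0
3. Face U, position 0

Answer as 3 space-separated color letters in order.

Answer: G R W

Derivation:
After move 1 (U'): U=WWWW F=OOGG R=GGRR B=RRBB L=BBOO
After move 2 (U'): U=WWWW F=BBGG R=OORR B=GGBB L=RROO
After move 3 (R'): R=OROR U=WBWG F=BWGW D=YBYG B=YGYB
After move 4 (F): F=GBWW U=WBOR R=WRGR D=OOYG L=RYOB
After move 5 (R): R=GWRR U=WBOW F=GOWG D=OYYY B=RGBB
Query 1: R[0] = G
Query 2: L[0] = R
Query 3: U[0] = W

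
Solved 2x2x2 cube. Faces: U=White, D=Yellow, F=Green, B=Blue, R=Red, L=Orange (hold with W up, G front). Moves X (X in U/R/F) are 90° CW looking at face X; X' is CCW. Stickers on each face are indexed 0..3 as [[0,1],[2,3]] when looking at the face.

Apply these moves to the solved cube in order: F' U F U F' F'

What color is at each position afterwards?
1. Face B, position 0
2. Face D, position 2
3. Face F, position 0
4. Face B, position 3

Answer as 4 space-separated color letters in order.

Answer: G Y R B

Derivation:
After move 1 (F'): F=GGGG U=WWRR R=YRYR D=OOYY L=OWOW
After move 2 (U): U=RWRW F=YRGG R=BBYR B=OWBB L=GGOW
After move 3 (F): F=GYGR U=RWWG R=RBWR D=YBYY L=GOOO
After move 4 (U): U=WRGW F=RBGR R=OWWR B=GOBB L=GYOO
After move 5 (F'): F=BRRG U=WROW R=BWYR D=YOYY L=GWOG
After move 6 (F'): F=RGBR U=WRBY R=OWYR D=WGYY L=GWOO
Query 1: B[0] = G
Query 2: D[2] = Y
Query 3: F[0] = R
Query 4: B[3] = B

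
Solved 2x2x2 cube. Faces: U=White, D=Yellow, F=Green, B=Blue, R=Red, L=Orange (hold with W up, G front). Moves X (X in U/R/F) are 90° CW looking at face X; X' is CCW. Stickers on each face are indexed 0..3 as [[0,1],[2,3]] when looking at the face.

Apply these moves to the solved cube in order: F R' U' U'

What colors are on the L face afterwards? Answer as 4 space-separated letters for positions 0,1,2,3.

After move 1 (F): F=GGGG U=WWOO R=WRWR D=RRYY L=OYOY
After move 2 (R'): R=RRWW U=WBOB F=GWGO D=RGYG B=YBRB
After move 3 (U'): U=BBWO F=OYGO R=GWWW B=RRRB L=YBOY
After move 4 (U'): U=BOBW F=YBGO R=OYWW B=GWRB L=RROY
Query: L face = RROY

Answer: R R O Y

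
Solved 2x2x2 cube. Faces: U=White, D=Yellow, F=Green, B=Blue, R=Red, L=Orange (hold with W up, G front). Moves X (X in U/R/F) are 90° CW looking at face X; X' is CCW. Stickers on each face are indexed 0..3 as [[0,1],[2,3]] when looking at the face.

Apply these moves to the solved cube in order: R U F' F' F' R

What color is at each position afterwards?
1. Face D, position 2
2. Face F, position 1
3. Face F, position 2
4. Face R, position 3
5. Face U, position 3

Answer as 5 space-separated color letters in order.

After move 1 (R): R=RRRR U=WGWG F=GYGY D=YBYB B=WBWB
After move 2 (U): U=WWGG F=RRGY R=WBRR B=OOWB L=GYOO
After move 3 (F'): F=RYRG U=WWWR R=BBYR D=YOYB L=GGOG
After move 4 (F'): F=YGRR U=WWBY R=OBYR D=GGYB L=GROW
After move 5 (F'): F=GRYR U=WWOY R=GBGR D=RWYB L=GYOB
After move 6 (R): R=GGRB U=WROR F=GWYB D=RWYO B=YOWB
Query 1: D[2] = Y
Query 2: F[1] = W
Query 3: F[2] = Y
Query 4: R[3] = B
Query 5: U[3] = R

Answer: Y W Y B R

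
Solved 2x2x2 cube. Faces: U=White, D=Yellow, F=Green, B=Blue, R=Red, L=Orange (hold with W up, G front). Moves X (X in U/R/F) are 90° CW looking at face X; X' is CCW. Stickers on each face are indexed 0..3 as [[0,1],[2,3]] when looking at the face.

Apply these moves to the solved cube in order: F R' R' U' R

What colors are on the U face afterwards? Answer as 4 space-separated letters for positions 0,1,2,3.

After move 1 (F): F=GGGG U=WWOO R=WRWR D=RRYY L=OYOY
After move 2 (R'): R=RRWW U=WBOB F=GWGO D=RGYG B=YBRB
After move 3 (R'): R=RWRW U=WROY F=GBGB D=RWYO B=GBGB
After move 4 (U'): U=RYWO F=OYGB R=GBRW B=RWGB L=GBOY
After move 5 (R): R=RGWB U=RYWB F=OWGO D=RGYR B=OWYB
Query: U face = RYWB

Answer: R Y W B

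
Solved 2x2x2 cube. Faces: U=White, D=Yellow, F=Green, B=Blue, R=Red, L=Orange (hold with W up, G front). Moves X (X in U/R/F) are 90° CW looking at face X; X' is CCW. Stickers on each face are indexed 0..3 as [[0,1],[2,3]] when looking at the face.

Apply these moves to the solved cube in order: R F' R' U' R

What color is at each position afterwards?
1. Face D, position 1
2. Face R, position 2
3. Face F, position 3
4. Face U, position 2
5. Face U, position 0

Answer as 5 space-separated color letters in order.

After move 1 (R): R=RRRR U=WGWG F=GYGY D=YBYB B=WBWB
After move 2 (F'): F=YYGG U=WGRR R=BRYR D=OOYB L=OGOW
After move 3 (R'): R=RRBY U=WWRW F=YGGR D=OYYG B=BBOB
After move 4 (U'): U=WWWR F=OGGR R=YGBY B=RROB L=BBOW
After move 5 (R): R=BYYG U=WGWR F=OYGG D=OOYR B=RRWB
Query 1: D[1] = O
Query 2: R[2] = Y
Query 3: F[3] = G
Query 4: U[2] = W
Query 5: U[0] = W

Answer: O Y G W W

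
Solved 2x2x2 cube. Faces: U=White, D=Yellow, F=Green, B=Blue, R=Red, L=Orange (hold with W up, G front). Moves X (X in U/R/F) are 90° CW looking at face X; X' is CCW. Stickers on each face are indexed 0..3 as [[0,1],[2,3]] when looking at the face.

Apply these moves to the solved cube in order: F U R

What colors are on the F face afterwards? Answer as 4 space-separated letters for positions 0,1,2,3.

Answer: W R G Y

Derivation:
After move 1 (F): F=GGGG U=WWOO R=WRWR D=RRYY L=OYOY
After move 2 (U): U=OWOW F=WRGG R=BBWR B=OYBB L=GGOY
After move 3 (R): R=WBRB U=OROG F=WRGY D=RBYO B=WYWB
Query: F face = WRGY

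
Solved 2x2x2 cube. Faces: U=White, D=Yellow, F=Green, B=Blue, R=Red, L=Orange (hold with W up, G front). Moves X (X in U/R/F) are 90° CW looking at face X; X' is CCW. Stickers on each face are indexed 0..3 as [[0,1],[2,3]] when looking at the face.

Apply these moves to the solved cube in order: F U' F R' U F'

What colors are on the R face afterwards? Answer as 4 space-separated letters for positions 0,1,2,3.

After move 1 (F): F=GGGG U=WWOO R=WRWR D=RRYY L=OYOY
After move 2 (U'): U=WOWO F=OYGG R=GGWR B=WRBB L=BBOY
After move 3 (F): F=GOGY U=WOYB R=WGOR D=WGYY L=BROR
After move 4 (R'): R=GRWO U=WBYW F=GOGB D=WOYY B=YRGB
After move 5 (U): U=YWWB F=GRGB R=YRWO B=BRGB L=GOOR
After move 6 (F'): F=RBGG U=YWYW R=ORWO D=ORYY L=GBOW
Query: R face = ORWO

Answer: O R W O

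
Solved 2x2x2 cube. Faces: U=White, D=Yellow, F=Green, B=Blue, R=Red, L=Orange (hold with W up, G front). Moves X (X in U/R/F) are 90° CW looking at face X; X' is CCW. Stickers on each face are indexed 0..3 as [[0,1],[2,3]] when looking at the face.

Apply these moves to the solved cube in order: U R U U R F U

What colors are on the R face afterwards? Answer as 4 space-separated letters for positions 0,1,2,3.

After move 1 (U): U=WWWW F=RRGG R=BBRR B=OOBB L=GGOO
After move 2 (R): R=RBRB U=WRWG F=RYGY D=YBYO B=WOWB
After move 3 (U): U=WWGR F=RBGY R=WORB B=GGWB L=RYOO
After move 4 (U): U=GWRW F=WOGY R=GGRB B=RYWB L=RBOO
After move 5 (R): R=RGBG U=GORY F=WBGO D=YWYR B=WYWB
After move 6 (F): F=GWOB U=GOOB R=RGYG D=BRYR L=RYOW
After move 7 (U): U=OGBO F=RGOB R=WYYG B=RYWB L=GWOW
Query: R face = WYYG

Answer: W Y Y G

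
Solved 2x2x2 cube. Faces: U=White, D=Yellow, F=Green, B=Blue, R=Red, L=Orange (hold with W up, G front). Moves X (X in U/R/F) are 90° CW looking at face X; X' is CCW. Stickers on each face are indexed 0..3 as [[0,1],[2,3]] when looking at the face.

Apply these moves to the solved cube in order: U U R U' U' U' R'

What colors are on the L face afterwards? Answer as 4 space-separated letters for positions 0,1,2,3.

After move 1 (U): U=WWWW F=RRGG R=BBRR B=OOBB L=GGOO
After move 2 (U): U=WWWW F=BBGG R=OORR B=GGBB L=RROO
After move 3 (R): R=RORO U=WBWG F=BYGY D=YBYG B=WGWB
After move 4 (U'): U=BGWW F=RRGY R=BYRO B=ROWB L=WGOO
After move 5 (U'): U=GWBW F=WGGY R=RRRO B=BYWB L=ROOO
After move 6 (U'): U=WWGB F=ROGY R=WGRO B=RRWB L=BYOO
After move 7 (R'): R=GOWR U=WWGR F=RWGB D=YOYY B=GRBB
Query: L face = BYOO

Answer: B Y O O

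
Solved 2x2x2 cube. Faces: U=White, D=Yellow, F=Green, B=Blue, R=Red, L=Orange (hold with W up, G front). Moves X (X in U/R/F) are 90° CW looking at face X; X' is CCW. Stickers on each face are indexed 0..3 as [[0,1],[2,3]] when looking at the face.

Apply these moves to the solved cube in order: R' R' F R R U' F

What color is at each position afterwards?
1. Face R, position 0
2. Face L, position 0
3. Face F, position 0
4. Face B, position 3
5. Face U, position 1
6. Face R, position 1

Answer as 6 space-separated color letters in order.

Answer: W B B B W G

Derivation:
After move 1 (R'): R=RRRR U=WBWB F=GWGW D=YGYG B=YBYB
After move 2 (R'): R=RRRR U=WYWY F=GBGB D=YWYW B=GBGB
After move 3 (F): F=GGBB U=WYOO R=WRYR D=RRYW L=OYOW
After move 4 (R): R=YWRR U=WGOB F=GRBW D=RGYG B=OBYB
After move 5 (R): R=RYRW U=WROW F=GGBG D=RYYO B=BBGB
After move 6 (U'): U=RWWO F=OYBG R=GGRW B=RYGB L=BBOW
After move 7 (F): F=BOGY U=RWWB R=WGOW D=RGYO L=BROY
Query 1: R[0] = W
Query 2: L[0] = B
Query 3: F[0] = B
Query 4: B[3] = B
Query 5: U[1] = W
Query 6: R[1] = G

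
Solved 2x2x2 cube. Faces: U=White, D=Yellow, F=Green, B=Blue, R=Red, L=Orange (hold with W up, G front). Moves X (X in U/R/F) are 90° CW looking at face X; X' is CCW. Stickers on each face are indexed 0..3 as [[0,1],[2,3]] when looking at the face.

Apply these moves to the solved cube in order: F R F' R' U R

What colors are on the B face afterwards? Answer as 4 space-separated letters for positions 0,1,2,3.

After move 1 (F): F=GGGG U=WWOO R=WRWR D=RRYY L=OYOY
After move 2 (R): R=WWRR U=WGOG F=GRGY D=RBYB B=OBWB
After move 3 (F'): F=RYGG U=WGWR R=BWRR D=YYYB L=OGOO
After move 4 (R'): R=WRBR U=WWWO F=RGGR D=YYYG B=BBYB
After move 5 (U): U=WWOW F=WRGR R=BBBR B=OGYB L=RGOO
After move 6 (R): R=BBRB U=WROR F=WYGG D=YYYO B=WGWB
Query: B face = WGWB

Answer: W G W B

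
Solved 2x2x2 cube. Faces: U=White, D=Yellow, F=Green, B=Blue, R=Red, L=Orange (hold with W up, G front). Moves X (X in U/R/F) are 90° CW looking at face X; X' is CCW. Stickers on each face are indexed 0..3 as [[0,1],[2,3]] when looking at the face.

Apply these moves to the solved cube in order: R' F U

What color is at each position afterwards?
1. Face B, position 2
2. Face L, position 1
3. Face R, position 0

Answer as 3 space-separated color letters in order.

Answer: Y G Y

Derivation:
After move 1 (R'): R=RRRR U=WBWB F=GWGW D=YGYG B=YBYB
After move 2 (F): F=GGWW U=WBOO R=WRBR D=RRYG L=OYOG
After move 3 (U): U=OWOB F=WRWW R=YBBR B=OYYB L=GGOG
Query 1: B[2] = Y
Query 2: L[1] = G
Query 3: R[0] = Y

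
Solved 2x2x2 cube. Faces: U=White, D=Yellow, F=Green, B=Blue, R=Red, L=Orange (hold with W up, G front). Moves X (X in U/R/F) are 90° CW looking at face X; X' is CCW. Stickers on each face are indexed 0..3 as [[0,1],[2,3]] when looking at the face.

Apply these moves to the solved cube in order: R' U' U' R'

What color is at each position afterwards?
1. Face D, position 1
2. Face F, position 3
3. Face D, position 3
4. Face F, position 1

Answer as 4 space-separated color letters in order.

After move 1 (R'): R=RRRR U=WBWB F=GWGW D=YGYG B=YBYB
After move 2 (U'): U=BBWW F=OOGW R=GWRR B=RRYB L=YBOO
After move 3 (U'): U=BWBW F=YBGW R=OORR B=GWYB L=RROO
After move 4 (R'): R=OROR U=BYBG F=YWGW D=YBYW B=GWGB
Query 1: D[1] = B
Query 2: F[3] = W
Query 3: D[3] = W
Query 4: F[1] = W

Answer: B W W W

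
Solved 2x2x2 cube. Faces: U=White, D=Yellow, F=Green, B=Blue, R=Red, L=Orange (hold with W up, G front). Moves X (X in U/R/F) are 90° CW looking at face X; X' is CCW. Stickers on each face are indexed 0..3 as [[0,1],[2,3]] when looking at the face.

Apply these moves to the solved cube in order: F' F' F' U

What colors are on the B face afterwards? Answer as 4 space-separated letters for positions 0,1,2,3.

After move 1 (F'): F=GGGG U=WWRR R=YRYR D=OOYY L=OWOW
After move 2 (F'): F=GGGG U=WWYY R=OROR D=WWYY L=OROR
After move 3 (F'): F=GGGG U=WWOO R=WRWR D=RRYY L=OYOY
After move 4 (U): U=OWOW F=WRGG R=BBWR B=OYBB L=GGOY
Query: B face = OYBB

Answer: O Y B B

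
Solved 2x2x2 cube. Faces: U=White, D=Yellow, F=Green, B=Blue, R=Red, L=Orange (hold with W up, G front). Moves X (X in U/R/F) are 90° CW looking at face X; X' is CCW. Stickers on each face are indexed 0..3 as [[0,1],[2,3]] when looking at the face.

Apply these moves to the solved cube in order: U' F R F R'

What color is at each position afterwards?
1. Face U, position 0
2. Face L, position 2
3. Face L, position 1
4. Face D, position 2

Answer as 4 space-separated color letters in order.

After move 1 (U'): U=WWWW F=OOGG R=GGRR B=RRBB L=BBOO
After move 2 (F): F=GOGO U=WWOB R=WGWR D=RGYY L=BYOY
After move 3 (R): R=WWRG U=WOOO F=GGGY D=RBYR B=BRWB
After move 4 (F): F=GGYG U=WOYY R=OWOG D=RWYR L=BROB
After move 5 (R'): R=WGOO U=WWYB F=GOYY D=RGYG B=RRWB
Query 1: U[0] = W
Query 2: L[2] = O
Query 3: L[1] = R
Query 4: D[2] = Y

Answer: W O R Y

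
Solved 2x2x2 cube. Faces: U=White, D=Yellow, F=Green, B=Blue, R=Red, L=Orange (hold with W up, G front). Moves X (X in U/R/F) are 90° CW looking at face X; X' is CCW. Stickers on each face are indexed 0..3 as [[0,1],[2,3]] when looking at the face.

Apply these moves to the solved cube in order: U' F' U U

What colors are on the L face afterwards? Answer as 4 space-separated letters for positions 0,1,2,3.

After move 1 (U'): U=WWWW F=OOGG R=GGRR B=RRBB L=BBOO
After move 2 (F'): F=OGOG U=WWGR R=YGYR D=BOYY L=BWOW
After move 3 (U): U=GWRW F=YGOG R=RRYR B=BWBB L=OGOW
After move 4 (U): U=RGWW F=RROG R=BWYR B=OGBB L=YGOW
Query: L face = YGOW

Answer: Y G O W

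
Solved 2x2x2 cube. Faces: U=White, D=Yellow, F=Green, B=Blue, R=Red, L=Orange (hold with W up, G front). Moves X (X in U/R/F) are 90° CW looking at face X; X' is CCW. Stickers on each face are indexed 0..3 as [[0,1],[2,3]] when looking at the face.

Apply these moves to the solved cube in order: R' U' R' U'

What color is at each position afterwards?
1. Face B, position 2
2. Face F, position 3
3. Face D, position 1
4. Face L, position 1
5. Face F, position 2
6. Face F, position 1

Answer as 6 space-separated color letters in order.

Answer: G W O R G B

Derivation:
After move 1 (R'): R=RRRR U=WBWB F=GWGW D=YGYG B=YBYB
After move 2 (U'): U=BBWW F=OOGW R=GWRR B=RRYB L=YBOO
After move 3 (R'): R=WRGR U=BYWR F=OBGW D=YOYW B=GRGB
After move 4 (U'): U=YRBW F=YBGW R=OBGR B=WRGB L=GROO
Query 1: B[2] = G
Query 2: F[3] = W
Query 3: D[1] = O
Query 4: L[1] = R
Query 5: F[2] = G
Query 6: F[1] = B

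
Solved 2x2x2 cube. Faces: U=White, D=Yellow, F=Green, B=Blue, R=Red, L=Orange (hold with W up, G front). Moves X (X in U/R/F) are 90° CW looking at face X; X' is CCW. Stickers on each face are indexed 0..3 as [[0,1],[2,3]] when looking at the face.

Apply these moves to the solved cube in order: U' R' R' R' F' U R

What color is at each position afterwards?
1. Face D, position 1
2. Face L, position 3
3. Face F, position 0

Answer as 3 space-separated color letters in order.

Answer: W W B

Derivation:
After move 1 (U'): U=WWWW F=OOGG R=GGRR B=RRBB L=BBOO
After move 2 (R'): R=GRGR U=WBWR F=OWGW D=YOYG B=YRYB
After move 3 (R'): R=RRGG U=WYWY F=OBGR D=YWYW B=GROB
After move 4 (R'): R=RGRG U=WOWG F=OYGY D=YBYR B=WRWB
After move 5 (F'): F=YYOG U=WORR R=BGYG D=BOYR L=BGOW
After move 6 (U): U=RWRO F=BGOG R=WRYG B=BGWB L=YYOW
After move 7 (R): R=YWGR U=RGRG F=BOOR D=BWYB B=OGWB
Query 1: D[1] = W
Query 2: L[3] = W
Query 3: F[0] = B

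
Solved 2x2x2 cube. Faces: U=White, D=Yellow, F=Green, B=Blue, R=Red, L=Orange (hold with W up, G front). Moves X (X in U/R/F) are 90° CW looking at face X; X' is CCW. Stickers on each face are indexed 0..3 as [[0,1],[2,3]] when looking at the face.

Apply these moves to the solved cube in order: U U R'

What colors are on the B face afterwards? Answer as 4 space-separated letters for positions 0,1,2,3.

After move 1 (U): U=WWWW F=RRGG R=BBRR B=OOBB L=GGOO
After move 2 (U): U=WWWW F=BBGG R=OORR B=GGBB L=RROO
After move 3 (R'): R=OROR U=WBWG F=BWGW D=YBYG B=YGYB
Query: B face = YGYB

Answer: Y G Y B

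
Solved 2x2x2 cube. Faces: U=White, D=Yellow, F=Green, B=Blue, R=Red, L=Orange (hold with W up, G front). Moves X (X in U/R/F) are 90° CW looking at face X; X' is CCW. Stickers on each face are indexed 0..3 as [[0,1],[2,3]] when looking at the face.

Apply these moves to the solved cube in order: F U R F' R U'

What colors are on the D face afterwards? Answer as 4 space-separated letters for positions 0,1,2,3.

After move 1 (F): F=GGGG U=WWOO R=WRWR D=RRYY L=OYOY
After move 2 (U): U=OWOW F=WRGG R=BBWR B=OYBB L=GGOY
After move 3 (R): R=WBRB U=OROG F=WRGY D=RBYO B=WYWB
After move 4 (F'): F=RYWG U=ORWR R=BBRB D=GYYO L=GGOO
After move 5 (R): R=RBBB U=OYWG F=RYWO D=GWYW B=RYRB
After move 6 (U'): U=YGOW F=GGWO R=RYBB B=RBRB L=RYOO
Query: D face = GWYW

Answer: G W Y W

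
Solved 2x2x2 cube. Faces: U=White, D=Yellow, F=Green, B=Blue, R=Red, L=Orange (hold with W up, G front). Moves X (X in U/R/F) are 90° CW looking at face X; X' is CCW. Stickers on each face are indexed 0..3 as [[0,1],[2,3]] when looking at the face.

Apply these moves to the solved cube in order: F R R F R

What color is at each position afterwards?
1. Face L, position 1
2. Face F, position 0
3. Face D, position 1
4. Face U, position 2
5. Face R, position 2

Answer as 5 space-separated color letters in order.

After move 1 (F): F=GGGG U=WWOO R=WRWR D=RRYY L=OYOY
After move 2 (R): R=WWRR U=WGOG F=GRGY D=RBYB B=OBWB
After move 3 (R): R=RWRW U=WROY F=GBGB D=RWYO B=GBGB
After move 4 (F): F=GGBB U=WRYY R=OWYW D=RRYO L=OROW
After move 5 (R): R=YOWW U=WGYB F=GRBO D=RGYG B=YBRB
Query 1: L[1] = R
Query 2: F[0] = G
Query 3: D[1] = G
Query 4: U[2] = Y
Query 5: R[2] = W

Answer: R G G Y W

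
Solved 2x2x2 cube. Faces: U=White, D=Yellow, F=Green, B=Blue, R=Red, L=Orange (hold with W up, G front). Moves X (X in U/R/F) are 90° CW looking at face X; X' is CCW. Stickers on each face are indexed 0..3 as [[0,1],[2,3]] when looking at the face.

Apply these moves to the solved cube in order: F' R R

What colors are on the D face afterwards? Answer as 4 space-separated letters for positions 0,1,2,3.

After move 1 (F'): F=GGGG U=WWRR R=YRYR D=OOYY L=OWOW
After move 2 (R): R=YYRR U=WGRG F=GOGY D=OBYB B=RBWB
After move 3 (R): R=RYRY U=WORY F=GBGB D=OWYR B=GBGB
Query: D face = OWYR

Answer: O W Y R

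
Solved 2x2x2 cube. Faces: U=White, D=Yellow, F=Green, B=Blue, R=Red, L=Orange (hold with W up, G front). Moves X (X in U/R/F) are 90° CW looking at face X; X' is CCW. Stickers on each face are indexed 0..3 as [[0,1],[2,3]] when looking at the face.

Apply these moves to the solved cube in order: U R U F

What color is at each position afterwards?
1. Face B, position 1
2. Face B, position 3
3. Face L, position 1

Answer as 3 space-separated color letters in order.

After move 1 (U): U=WWWW F=RRGG R=BBRR B=OOBB L=GGOO
After move 2 (R): R=RBRB U=WRWG F=RYGY D=YBYO B=WOWB
After move 3 (U): U=WWGR F=RBGY R=WORB B=GGWB L=RYOO
After move 4 (F): F=GRYB U=WWOY R=GORB D=RWYO L=RYOB
Query 1: B[1] = G
Query 2: B[3] = B
Query 3: L[1] = Y

Answer: G B Y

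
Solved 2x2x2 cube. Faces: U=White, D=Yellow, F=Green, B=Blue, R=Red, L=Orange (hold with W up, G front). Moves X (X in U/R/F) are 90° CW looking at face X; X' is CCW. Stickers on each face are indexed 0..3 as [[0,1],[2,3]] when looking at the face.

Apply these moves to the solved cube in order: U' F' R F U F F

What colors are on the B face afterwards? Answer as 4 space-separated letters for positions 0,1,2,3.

Answer: B B W B

Derivation:
After move 1 (U'): U=WWWW F=OOGG R=GGRR B=RRBB L=BBOO
After move 2 (F'): F=OGOG U=WWGR R=YGYR D=BOYY L=BWOW
After move 3 (R): R=YYRG U=WGGG F=OOOY D=BBYR B=RRWB
After move 4 (F): F=OOYO U=WGWW R=GYGG D=RYYR L=BBOB
After move 5 (U): U=WWWG F=GYYO R=RRGG B=BBWB L=OOOB
After move 6 (F): F=YGOY U=WWBO R=WRGG D=GRYR L=OROY
After move 7 (F): F=OYYG U=WWYR R=BROG D=GWYR L=OGOR
Query: B face = BBWB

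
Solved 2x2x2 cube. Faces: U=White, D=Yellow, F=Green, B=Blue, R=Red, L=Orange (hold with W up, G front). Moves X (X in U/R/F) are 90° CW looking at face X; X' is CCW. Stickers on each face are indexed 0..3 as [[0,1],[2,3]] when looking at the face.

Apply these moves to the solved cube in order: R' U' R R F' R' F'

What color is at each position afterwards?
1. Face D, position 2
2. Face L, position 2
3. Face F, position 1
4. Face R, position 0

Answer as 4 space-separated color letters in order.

Answer: Y O W R

Derivation:
After move 1 (R'): R=RRRR U=WBWB F=GWGW D=YGYG B=YBYB
After move 2 (U'): U=BBWW F=OOGW R=GWRR B=RRYB L=YBOO
After move 3 (R): R=RGRW U=BOWW F=OGGG D=YYYR B=WRBB
After move 4 (R): R=RRWG U=BGWG F=OYGR D=YBYW B=WROB
After move 5 (F'): F=YROG U=BGRW R=BRYG D=BOYW L=YGOW
After move 6 (R'): R=RGBY U=BORW F=YGOW D=BRYG B=WROB
After move 7 (F'): F=GWYO U=BORB R=RGBY D=GWYG L=YWOR
Query 1: D[2] = Y
Query 2: L[2] = O
Query 3: F[1] = W
Query 4: R[0] = R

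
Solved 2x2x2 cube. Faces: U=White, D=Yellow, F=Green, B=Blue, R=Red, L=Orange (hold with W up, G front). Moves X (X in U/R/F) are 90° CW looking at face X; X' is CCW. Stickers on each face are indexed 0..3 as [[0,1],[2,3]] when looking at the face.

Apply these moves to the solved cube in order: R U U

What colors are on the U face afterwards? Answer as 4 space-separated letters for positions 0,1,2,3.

After move 1 (R): R=RRRR U=WGWG F=GYGY D=YBYB B=WBWB
After move 2 (U): U=WWGG F=RRGY R=WBRR B=OOWB L=GYOO
After move 3 (U): U=GWGW F=WBGY R=OORR B=GYWB L=RROO
Query: U face = GWGW

Answer: G W G W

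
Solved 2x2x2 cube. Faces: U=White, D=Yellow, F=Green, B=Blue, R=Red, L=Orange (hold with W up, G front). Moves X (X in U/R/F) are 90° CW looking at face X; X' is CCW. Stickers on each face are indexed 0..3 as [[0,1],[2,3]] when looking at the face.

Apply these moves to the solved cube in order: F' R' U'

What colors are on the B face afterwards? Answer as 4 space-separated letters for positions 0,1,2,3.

After move 1 (F'): F=GGGG U=WWRR R=YRYR D=OOYY L=OWOW
After move 2 (R'): R=RRYY U=WBRB F=GWGR D=OGYG B=YBOB
After move 3 (U'): U=BBWR F=OWGR R=GWYY B=RROB L=YBOW
Query: B face = RROB

Answer: R R O B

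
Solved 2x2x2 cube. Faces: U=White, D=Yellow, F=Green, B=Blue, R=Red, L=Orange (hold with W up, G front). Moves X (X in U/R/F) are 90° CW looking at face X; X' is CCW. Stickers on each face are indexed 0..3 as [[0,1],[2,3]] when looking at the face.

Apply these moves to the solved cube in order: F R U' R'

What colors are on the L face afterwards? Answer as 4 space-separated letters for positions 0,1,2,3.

Answer: O B O Y

Derivation:
After move 1 (F): F=GGGG U=WWOO R=WRWR D=RRYY L=OYOY
After move 2 (R): R=WWRR U=WGOG F=GRGY D=RBYB B=OBWB
After move 3 (U'): U=GGWO F=OYGY R=GRRR B=WWWB L=OBOY
After move 4 (R'): R=RRGR U=GWWW F=OGGO D=RYYY B=BWBB
Query: L face = OBOY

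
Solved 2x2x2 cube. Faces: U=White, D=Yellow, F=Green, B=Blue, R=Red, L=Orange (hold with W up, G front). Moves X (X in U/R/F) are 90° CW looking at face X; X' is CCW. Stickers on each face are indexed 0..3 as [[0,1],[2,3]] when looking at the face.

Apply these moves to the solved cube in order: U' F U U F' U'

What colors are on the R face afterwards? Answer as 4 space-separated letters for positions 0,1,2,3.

After move 1 (U'): U=WWWW F=OOGG R=GGRR B=RRBB L=BBOO
After move 2 (F): F=GOGO U=WWOB R=WGWR D=RGYY L=BYOY
After move 3 (U): U=OWBW F=WGGO R=RRWR B=BYBB L=GOOY
After move 4 (U): U=BOWW F=RRGO R=BYWR B=GOBB L=WGOY
After move 5 (F'): F=RORG U=BOBW R=GYRR D=GYYY L=WWOW
After move 6 (U'): U=OWBB F=WWRG R=RORR B=GYBB L=GOOW
Query: R face = RORR

Answer: R O R R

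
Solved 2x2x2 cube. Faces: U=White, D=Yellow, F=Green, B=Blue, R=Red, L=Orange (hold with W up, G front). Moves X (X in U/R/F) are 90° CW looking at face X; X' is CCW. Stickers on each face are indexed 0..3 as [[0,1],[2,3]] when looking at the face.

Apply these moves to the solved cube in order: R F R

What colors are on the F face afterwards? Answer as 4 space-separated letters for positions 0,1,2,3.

Answer: G R Y B

Derivation:
After move 1 (R): R=RRRR U=WGWG F=GYGY D=YBYB B=WBWB
After move 2 (F): F=GGYY U=WGOO R=WRGR D=RRYB L=OYOB
After move 3 (R): R=GWRR U=WGOY F=GRYB D=RWYW B=OBGB
Query: F face = GRYB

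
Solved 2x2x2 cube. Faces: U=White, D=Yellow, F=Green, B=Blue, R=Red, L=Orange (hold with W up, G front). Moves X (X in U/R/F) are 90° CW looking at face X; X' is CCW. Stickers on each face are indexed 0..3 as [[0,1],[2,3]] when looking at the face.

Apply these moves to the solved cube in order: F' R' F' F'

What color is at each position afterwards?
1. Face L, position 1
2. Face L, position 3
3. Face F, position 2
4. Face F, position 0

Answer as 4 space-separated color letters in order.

After move 1 (F'): F=GGGG U=WWRR R=YRYR D=OOYY L=OWOW
After move 2 (R'): R=RRYY U=WBRB F=GWGR D=OGYG B=YBOB
After move 3 (F'): F=WRGG U=WBRY R=GROY D=WWYG L=OBOR
After move 4 (F'): F=RGWG U=WBGO R=WRWY D=BRYG L=OYOR
Query 1: L[1] = Y
Query 2: L[3] = R
Query 3: F[2] = W
Query 4: F[0] = R

Answer: Y R W R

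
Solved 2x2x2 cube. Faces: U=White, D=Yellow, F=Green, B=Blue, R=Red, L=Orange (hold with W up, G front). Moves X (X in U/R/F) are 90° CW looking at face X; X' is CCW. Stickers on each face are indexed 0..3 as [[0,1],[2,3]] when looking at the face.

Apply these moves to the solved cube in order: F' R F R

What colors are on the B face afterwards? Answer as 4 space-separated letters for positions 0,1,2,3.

After move 1 (F'): F=GGGG U=WWRR R=YRYR D=OOYY L=OWOW
After move 2 (R): R=YYRR U=WGRG F=GOGY D=OBYB B=RBWB
After move 3 (F): F=GGYO U=WGWW R=RYGR D=RYYB L=OOOB
After move 4 (R): R=GRRY U=WGWO F=GYYB D=RWYR B=WBGB
Query: B face = WBGB

Answer: W B G B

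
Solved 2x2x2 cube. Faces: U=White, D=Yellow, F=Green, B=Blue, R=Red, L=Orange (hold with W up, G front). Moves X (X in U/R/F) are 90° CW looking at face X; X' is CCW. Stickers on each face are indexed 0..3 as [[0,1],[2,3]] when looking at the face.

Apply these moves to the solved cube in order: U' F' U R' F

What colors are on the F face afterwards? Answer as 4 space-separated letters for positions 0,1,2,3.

Answer: O Y W W

Derivation:
After move 1 (U'): U=WWWW F=OOGG R=GGRR B=RRBB L=BBOO
After move 2 (F'): F=OGOG U=WWGR R=YGYR D=BOYY L=BWOW
After move 3 (U): U=GWRW F=YGOG R=RRYR B=BWBB L=OGOW
After move 4 (R'): R=RRRY U=GBRB F=YWOW D=BGYG B=YWOB
After move 5 (F): F=OYWW U=GBWG R=RRBY D=RRYG L=OBOG
Query: F face = OYWW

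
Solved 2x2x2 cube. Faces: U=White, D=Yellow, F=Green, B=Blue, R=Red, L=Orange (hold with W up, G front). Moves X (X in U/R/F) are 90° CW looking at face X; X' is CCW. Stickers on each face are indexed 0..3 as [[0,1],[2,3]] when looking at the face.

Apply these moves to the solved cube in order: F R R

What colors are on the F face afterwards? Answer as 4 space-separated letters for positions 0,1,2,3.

Answer: G B G B

Derivation:
After move 1 (F): F=GGGG U=WWOO R=WRWR D=RRYY L=OYOY
After move 2 (R): R=WWRR U=WGOG F=GRGY D=RBYB B=OBWB
After move 3 (R): R=RWRW U=WROY F=GBGB D=RWYO B=GBGB
Query: F face = GBGB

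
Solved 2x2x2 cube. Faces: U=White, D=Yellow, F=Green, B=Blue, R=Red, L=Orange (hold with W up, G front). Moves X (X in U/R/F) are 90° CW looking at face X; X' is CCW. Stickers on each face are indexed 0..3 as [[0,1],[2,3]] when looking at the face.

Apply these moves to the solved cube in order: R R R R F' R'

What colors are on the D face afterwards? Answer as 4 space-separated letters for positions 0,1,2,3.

Answer: O G Y G

Derivation:
After move 1 (R): R=RRRR U=WGWG F=GYGY D=YBYB B=WBWB
After move 2 (R): R=RRRR U=WYWY F=GBGB D=YWYW B=GBGB
After move 3 (R): R=RRRR U=WBWB F=GWGW D=YGYG B=YBYB
After move 4 (R): R=RRRR U=WWWW F=GGGG D=YYYY B=BBBB
After move 5 (F'): F=GGGG U=WWRR R=YRYR D=OOYY L=OWOW
After move 6 (R'): R=RRYY U=WBRB F=GWGR D=OGYG B=YBOB
Query: D face = OGYG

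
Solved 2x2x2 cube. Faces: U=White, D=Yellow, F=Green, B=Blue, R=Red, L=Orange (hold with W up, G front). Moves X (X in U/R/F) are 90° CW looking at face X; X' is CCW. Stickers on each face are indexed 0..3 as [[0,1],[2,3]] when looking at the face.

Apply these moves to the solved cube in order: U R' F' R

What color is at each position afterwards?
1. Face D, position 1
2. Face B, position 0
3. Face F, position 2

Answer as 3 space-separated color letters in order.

Answer: Y B R

Derivation:
After move 1 (U): U=WWWW F=RRGG R=BBRR B=OOBB L=GGOO
After move 2 (R'): R=BRBR U=WBWO F=RWGW D=YRYG B=YOYB
After move 3 (F'): F=WWRG U=WBBB R=RRYR D=GOYG L=GOOW
After move 4 (R): R=YRRR U=WWBG F=WORG D=GYYY B=BOBB
Query 1: D[1] = Y
Query 2: B[0] = B
Query 3: F[2] = R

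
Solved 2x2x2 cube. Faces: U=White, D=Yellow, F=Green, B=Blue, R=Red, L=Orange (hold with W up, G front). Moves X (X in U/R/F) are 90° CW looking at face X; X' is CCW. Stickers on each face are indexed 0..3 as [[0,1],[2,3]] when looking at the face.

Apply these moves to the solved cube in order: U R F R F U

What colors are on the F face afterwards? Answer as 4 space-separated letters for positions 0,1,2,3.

After move 1 (U): U=WWWW F=RRGG R=BBRR B=OOBB L=GGOO
After move 2 (R): R=RBRB U=WRWG F=RYGY D=YBYO B=WOWB
After move 3 (F): F=GRYY U=WROG R=WBGB D=RRYO L=GYOB
After move 4 (R): R=GWBB U=WROY F=GRYO D=RWYW B=GORB
After move 5 (F): F=YGOR U=WRBY R=OWYB D=BGYW L=GROW
After move 6 (U): U=BWYR F=OWOR R=GOYB B=GRRB L=YGOW
Query: F face = OWOR

Answer: O W O R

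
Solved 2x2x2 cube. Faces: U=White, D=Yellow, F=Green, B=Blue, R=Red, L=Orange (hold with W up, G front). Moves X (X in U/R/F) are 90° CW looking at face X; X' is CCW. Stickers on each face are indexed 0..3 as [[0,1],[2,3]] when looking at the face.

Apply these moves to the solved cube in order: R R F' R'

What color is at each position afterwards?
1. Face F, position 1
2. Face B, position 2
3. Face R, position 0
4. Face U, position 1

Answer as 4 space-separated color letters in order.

After move 1 (R): R=RRRR U=WGWG F=GYGY D=YBYB B=WBWB
After move 2 (R): R=RRRR U=WYWY F=GBGB D=YWYW B=GBGB
After move 3 (F'): F=BBGG U=WYRR R=WRYR D=OOYW L=OYOW
After move 4 (R'): R=RRWY U=WGRG F=BYGR D=OBYG B=WBOB
Query 1: F[1] = Y
Query 2: B[2] = O
Query 3: R[0] = R
Query 4: U[1] = G

Answer: Y O R G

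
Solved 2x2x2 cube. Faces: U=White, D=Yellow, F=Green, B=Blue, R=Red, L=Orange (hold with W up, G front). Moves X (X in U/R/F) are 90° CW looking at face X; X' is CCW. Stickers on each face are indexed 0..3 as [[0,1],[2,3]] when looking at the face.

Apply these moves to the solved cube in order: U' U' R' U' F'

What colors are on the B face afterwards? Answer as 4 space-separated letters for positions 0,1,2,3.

After move 1 (U'): U=WWWW F=OOGG R=GGRR B=RRBB L=BBOO
After move 2 (U'): U=WWWW F=BBGG R=OORR B=GGBB L=RROO
After move 3 (R'): R=OROR U=WBWG F=BWGW D=YBYG B=YGYB
After move 4 (U'): U=BGWW F=RRGW R=BWOR B=ORYB L=YGOO
After move 5 (F'): F=RWRG U=BGBO R=BWYR D=GOYG L=YWOW
Query: B face = ORYB

Answer: O R Y B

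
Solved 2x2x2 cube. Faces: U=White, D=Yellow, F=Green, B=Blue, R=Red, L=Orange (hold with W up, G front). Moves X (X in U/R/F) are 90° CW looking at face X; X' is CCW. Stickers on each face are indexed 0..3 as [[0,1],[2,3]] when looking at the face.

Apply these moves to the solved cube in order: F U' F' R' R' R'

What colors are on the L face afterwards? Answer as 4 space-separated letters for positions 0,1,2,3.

After move 1 (F): F=GGGG U=WWOO R=WRWR D=RRYY L=OYOY
After move 2 (U'): U=WOWO F=OYGG R=GGWR B=WRBB L=BBOY
After move 3 (F'): F=YGOG U=WOGW R=RGRR D=BYYY L=BOOW
After move 4 (R'): R=GRRR U=WBGW F=YOOW D=BGYG B=YRYB
After move 5 (R'): R=RRGR U=WYGY F=YBOW D=BOYW B=GRGB
After move 6 (R'): R=RRRG U=WGGG F=YYOY D=BBYW B=WROB
Query: L face = BOOW

Answer: B O O W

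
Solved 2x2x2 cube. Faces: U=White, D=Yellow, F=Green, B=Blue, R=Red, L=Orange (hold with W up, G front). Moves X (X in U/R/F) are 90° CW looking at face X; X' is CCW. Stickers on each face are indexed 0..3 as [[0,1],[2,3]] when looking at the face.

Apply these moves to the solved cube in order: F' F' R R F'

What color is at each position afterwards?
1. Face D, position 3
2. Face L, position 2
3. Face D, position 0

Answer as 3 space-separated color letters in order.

Answer: Y O R

Derivation:
After move 1 (F'): F=GGGG U=WWRR R=YRYR D=OOYY L=OWOW
After move 2 (F'): F=GGGG U=WWYY R=OROR D=WWYY L=OROR
After move 3 (R): R=OORR U=WGYG F=GWGY D=WBYB B=YBWB
After move 4 (R): R=RORO U=WWYY F=GBGB D=WWYY B=GBGB
After move 5 (F'): F=BBGG U=WWRR R=WOWO D=RRYY L=OYOY
Query 1: D[3] = Y
Query 2: L[2] = O
Query 3: D[0] = R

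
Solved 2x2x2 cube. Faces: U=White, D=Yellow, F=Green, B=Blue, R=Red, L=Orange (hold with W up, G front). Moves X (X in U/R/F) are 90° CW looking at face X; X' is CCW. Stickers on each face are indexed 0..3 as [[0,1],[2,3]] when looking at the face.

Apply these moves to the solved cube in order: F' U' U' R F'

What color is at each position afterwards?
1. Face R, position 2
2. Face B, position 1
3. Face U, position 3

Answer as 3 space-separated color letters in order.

Answer: O G R

Derivation:
After move 1 (F'): F=GGGG U=WWRR R=YRYR D=OOYY L=OWOW
After move 2 (U'): U=WRWR F=OWGG R=GGYR B=YRBB L=BBOW
After move 3 (U'): U=RRWW F=BBGG R=OWYR B=GGBB L=YROW
After move 4 (R): R=YORW U=RBWG F=BOGY D=OBYG B=WGRB
After move 5 (F'): F=OYBG U=RBYR R=BOOW D=RWYG L=YGOW
Query 1: R[2] = O
Query 2: B[1] = G
Query 3: U[3] = R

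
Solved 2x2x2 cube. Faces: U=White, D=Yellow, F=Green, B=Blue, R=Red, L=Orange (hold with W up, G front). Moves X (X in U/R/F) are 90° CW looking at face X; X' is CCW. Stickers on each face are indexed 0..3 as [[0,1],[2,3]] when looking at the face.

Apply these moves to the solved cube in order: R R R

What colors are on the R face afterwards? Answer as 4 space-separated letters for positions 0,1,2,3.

Answer: R R R R

Derivation:
After move 1 (R): R=RRRR U=WGWG F=GYGY D=YBYB B=WBWB
After move 2 (R): R=RRRR U=WYWY F=GBGB D=YWYW B=GBGB
After move 3 (R): R=RRRR U=WBWB F=GWGW D=YGYG B=YBYB
Query: R face = RRRR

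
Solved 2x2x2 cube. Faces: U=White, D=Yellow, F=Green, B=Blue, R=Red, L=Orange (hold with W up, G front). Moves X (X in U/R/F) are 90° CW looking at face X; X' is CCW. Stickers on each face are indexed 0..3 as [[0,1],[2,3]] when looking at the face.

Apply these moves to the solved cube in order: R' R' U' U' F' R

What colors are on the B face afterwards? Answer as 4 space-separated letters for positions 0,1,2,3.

Answer: R B W B

Derivation:
After move 1 (R'): R=RRRR U=WBWB F=GWGW D=YGYG B=YBYB
After move 2 (R'): R=RRRR U=WYWY F=GBGB D=YWYW B=GBGB
After move 3 (U'): U=YYWW F=OOGB R=GBRR B=RRGB L=GBOO
After move 4 (U'): U=YWYW F=GBGB R=OORR B=GBGB L=RROO
After move 5 (F'): F=BBGG U=YWOR R=WOYR D=ROYW L=RWOY
After move 6 (R): R=YWRO U=YBOG F=BOGW D=RGYG B=RBWB
Query: B face = RBWB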